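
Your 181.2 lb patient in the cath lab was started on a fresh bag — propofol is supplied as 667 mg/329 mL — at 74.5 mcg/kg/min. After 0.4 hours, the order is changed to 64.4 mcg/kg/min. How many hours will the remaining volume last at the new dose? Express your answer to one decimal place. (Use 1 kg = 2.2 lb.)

1.6 hours

Initial rate:
Weight = 181.2 lb ÷ 2.2 lb/kg = 82.36364 kg
Dose = 74.5 mcg/kg/min × 82.36364 kg = 6136.091 mcg/min
6136.091 mcg/min × 60 min/hr = 368165.5 mcg/hr
Concentration = 667 mg ÷ 329 mL = 2.027356 mg/mL = 2027.356 mcg/mL
Rate = 368165.5 mcg/hr ÷ 2027.356 mcg/mL = 181.5989 mL/hr
Volume infused so far = 181.5989 mL/hr × 0.4 hr = 72.63954 mL
Volume remaining = 329 − 72.63954 = 256.3605 mL
New rate:
Dose = 64.4 mcg/kg/min × 82.36364 kg = 5304.218 mcg/min
5304.218 mcg/min × 60 min/hr = 318253.1 mcg/hr
Rate = 318253.1 mcg/hr ÷ 2027.356 mcg/mL = 156.9794 mL/hr
Time remaining = 256.3605 mL ÷ 156.9794 mL/hr = 1.633083 hr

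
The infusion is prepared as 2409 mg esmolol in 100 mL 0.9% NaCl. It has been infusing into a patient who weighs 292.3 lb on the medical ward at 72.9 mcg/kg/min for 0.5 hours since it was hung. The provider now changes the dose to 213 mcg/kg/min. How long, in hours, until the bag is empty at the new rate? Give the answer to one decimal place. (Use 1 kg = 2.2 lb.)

Initial rate:
Weight = 292.3 lb ÷ 2.2 lb/kg = 132.8636 kg
Dose = 72.9 mcg/kg/min × 132.8636 kg = 9685.759 mcg/min
9685.759 mcg/min × 60 min/hr = 581145.5 mcg/hr
Concentration = 2409 mg ÷ 100 mL = 24.09 mg/mL = 24090 mcg/mL
Rate = 581145.5 mcg/hr ÷ 24090 mcg/mL = 24.12393 mL/hr
Volume infused so far = 24.12393 mL/hr × 0.5 hr = 12.06197 mL
Volume remaining = 100 − 12.06197 = 87.93803 mL
New rate:
Dose = 213 mcg/kg/min × 132.8636 kg = 28299.95 mcg/min
28299.95 mcg/min × 60 min/hr = 1697997 mcg/hr
Rate = 1697997 mcg/hr ÷ 24090 mcg/mL = 70.48557 mL/hr
Time remaining = 87.93803 mL ÷ 70.48557 mL/hr = 1.247603 hr

1.2 hours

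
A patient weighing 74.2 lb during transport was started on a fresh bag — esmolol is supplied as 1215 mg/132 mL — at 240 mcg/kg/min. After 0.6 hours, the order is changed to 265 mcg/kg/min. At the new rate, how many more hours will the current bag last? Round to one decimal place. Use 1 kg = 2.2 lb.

1.7 hours

Initial rate:
Weight = 74.2 lb ÷ 2.2 lb/kg = 33.72727 kg
Dose = 240 mcg/kg/min × 33.72727 kg = 8094.545 mcg/min
8094.545 mcg/min × 60 min/hr = 485672.7 mcg/hr
Concentration = 1215 mg ÷ 132 mL = 9.204545 mg/mL = 9204.545 mcg/mL
Rate = 485672.7 mcg/hr ÷ 9204.545 mcg/mL = 52.76444 mL/hr
Volume infused so far = 52.76444 mL/hr × 0.6 hr = 31.65867 mL
Volume remaining = 132 − 31.65867 = 100.3413 mL
New rate:
Dose = 265 mcg/kg/min × 33.72727 kg = 8937.727 mcg/min
8937.727 mcg/min × 60 min/hr = 536263.6 mcg/hr
Rate = 536263.6 mcg/hr ÷ 9204.545 mcg/mL = 58.26074 mL/hr
Time remaining = 100.3413 mL ÷ 58.26074 mL/hr = 1.72228 hr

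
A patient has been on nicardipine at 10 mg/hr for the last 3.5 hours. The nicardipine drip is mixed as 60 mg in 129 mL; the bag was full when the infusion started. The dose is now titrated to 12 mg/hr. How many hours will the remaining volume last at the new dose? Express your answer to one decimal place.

2.1 hours

Initial rate:
Concentration = 60 mg ÷ 129 mL = 0.4651163 mg/mL
Rate = 10 mg/hr ÷ 0.4651163 mg/mL = 21.5 mL/hr
Volume infused so far = 21.5 mL/hr × 3.5 hr = 75.25 mL
Volume remaining = 129 − 75.25 = 53.75 mL
New rate:
Rate = 12 mg/hr ÷ 0.4651163 mg/mL = 25.8 mL/hr
Time remaining = 53.75 mL ÷ 25.8 mL/hr = 2.083333 hr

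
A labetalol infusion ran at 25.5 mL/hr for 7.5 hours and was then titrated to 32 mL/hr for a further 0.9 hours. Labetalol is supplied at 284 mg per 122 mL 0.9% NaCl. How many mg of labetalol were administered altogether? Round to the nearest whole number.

Concentration = 284 mg ÷ 122 mL = 2.327869 mg/mL
Stage 1: 25.5 mL/hr × 7.5 hr = 191.25 mL → 191.25 mL × 2.327869 mg/mL = 445.2049 mg
Stage 2: 32 mL/hr × 0.9 hr = 28.8 mL → 28.8 mL × 2.327869 mg/mL = 67.04262 mg
Total = 445.2049 + 67.04262 = 512.2475 mg

512 mg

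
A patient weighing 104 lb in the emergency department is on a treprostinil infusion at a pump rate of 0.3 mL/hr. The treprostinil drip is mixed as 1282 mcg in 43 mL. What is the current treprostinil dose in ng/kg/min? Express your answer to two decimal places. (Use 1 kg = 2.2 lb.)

Weight = 104 lb ÷ 2.2 lb/kg = 47.27273 kg
Concentration = 1282 mcg ÷ 43 mL = 29.81395 mcg/mL = 29813.95 ng/mL
Drug rate = 0.3 mL/hr × 29813.95 ng/mL = 8944.186 ng/hr
8944.186 ng/hr ÷ 60 min/hr = 149.0698 ng/min
149.0698 ng/min ÷ 47.27273 kg = 3.153399 ng/kg/min

3.15 ng/kg/min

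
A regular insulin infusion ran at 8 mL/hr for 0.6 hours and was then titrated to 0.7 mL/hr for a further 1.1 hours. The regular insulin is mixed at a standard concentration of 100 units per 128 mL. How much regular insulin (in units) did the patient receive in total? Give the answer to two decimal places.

Concentration = 100 units ÷ 128 mL = 0.78125 units/mL
Stage 1: 8 mL/hr × 0.6 hr = 4.8 mL → 4.8 mL × 0.78125 units/mL = 3.75 units
Stage 2: 0.7 mL/hr × 1.1 hr = 0.77 mL → 0.77 mL × 0.78125 units/mL = 0.6015625 units
Total = 3.75 + 0.6015625 = 4.351562 units

4.35 units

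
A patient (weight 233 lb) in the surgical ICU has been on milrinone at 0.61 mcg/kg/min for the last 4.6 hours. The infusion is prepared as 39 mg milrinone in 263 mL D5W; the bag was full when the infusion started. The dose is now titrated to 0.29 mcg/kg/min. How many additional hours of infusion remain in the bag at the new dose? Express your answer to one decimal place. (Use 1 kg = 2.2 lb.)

11.5 hours

Initial rate:
Weight = 233 lb ÷ 2.2 lb/kg = 105.9091 kg
Dose = 0.61 mcg/kg/min × 105.9091 kg = 64.60455 mcg/min
64.60455 mcg/min × 60 min/hr = 3876.273 mcg/hr
Concentration = 39 mg ÷ 263 mL = 0.148289 mg/mL = 148.289 mcg/mL
Rate = 3876.273 mcg/hr ÷ 148.289 mcg/mL = 26.13999 mL/hr
Volume infused so far = 26.13999 mL/hr × 4.6 hr = 120.244 mL
Volume remaining = 263 − 120.244 = 142.756 mL
New rate:
Dose = 0.29 mcg/kg/min × 105.9091 kg = 30.71364 mcg/min
30.71364 mcg/min × 60 min/hr = 1842.818 mcg/hr
Rate = 1842.818 mcg/hr ÷ 148.289 mcg/mL = 12.42721 mL/hr
Time remaining = 142.756 mL ÷ 12.42721 mL/hr = 11.48738 hr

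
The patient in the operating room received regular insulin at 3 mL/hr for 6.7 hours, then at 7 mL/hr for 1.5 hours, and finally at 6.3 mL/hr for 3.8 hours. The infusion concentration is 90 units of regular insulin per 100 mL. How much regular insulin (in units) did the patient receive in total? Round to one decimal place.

49.1 units

Concentration = 90 units ÷ 100 mL = 0.9 units/mL
Stage 1: 3 mL/hr × 6.7 hr = 20.1 mL → 20.1 mL × 0.9 units/mL = 18.09 units
Stage 2: 7 mL/hr × 1.5 hr = 10.5 mL → 10.5 mL × 0.9 units/mL = 9.45 units
Stage 3: 6.3 mL/hr × 3.8 hr = 23.94 mL → 23.94 mL × 0.9 units/mL = 21.546 units
Total = 18.09 + 9.45 + 21.546 = 49.086 units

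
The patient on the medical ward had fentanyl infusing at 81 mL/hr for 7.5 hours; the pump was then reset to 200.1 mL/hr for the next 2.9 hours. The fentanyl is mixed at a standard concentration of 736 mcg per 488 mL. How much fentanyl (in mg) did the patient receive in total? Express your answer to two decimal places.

1.79 mg

Concentration = 736 mcg ÷ 488 mL = 1.508197 mcg/mL
Stage 1: 81 mL/hr × 7.5 hr = 607.5 mL → 607.5 mL × 1.508197 mcg/mL = 916.2295 mcg
Stage 2: 200.1 mL/hr × 2.9 hr = 580.29 mL → 580.29 mL × 1.508197 mcg/mL = 875.1915 mcg
Total = 916.2295 + 875.1915 = 1791.421 mcg = 1.791421 mg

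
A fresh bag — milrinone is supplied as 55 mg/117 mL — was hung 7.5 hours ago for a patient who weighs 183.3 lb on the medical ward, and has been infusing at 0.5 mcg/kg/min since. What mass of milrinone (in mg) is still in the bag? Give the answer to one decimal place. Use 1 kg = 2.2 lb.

36.3 mg

Weight = 183.3 lb ÷ 2.2 lb/kg = 83.31818 kg
Dose = 0.5 mcg/kg/min × 83.31818 kg = 41.65909 mcg/min
41.65909 mcg/min × 60 min/hr = 2499.545 mcg/hr
Concentration = 55 mg ÷ 117 mL = 0.4700855 mg/mL = 470.0855 mcg/mL
Rate = 2499.545 mcg/hr ÷ 470.0855 mcg/mL = 5.317215 mL/hr
Volume infused = 5.317215 mL/hr × 7.5 hr = 39.87911 mL
Volume remaining = 117 − 39.87911 = 77.12089 mL
Drug remaining = 77.12089 mL × 470.0855 mcg/mL = 36253.41 mcg = 36.25341 mg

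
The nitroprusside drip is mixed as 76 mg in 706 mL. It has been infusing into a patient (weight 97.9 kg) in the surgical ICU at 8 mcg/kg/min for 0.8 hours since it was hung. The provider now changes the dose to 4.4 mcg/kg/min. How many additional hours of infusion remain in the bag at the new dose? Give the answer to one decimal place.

1.5 hours

Initial rate:
Dose = 8 mcg/kg/min × 97.9 kg = 783.2 mcg/min
783.2 mcg/min × 60 min/hr = 46992 mcg/hr
Concentration = 76 mg ÷ 706 mL = 0.1076487 mg/mL = 107.6487 mcg/mL
Rate = 46992 mcg/hr ÷ 107.6487 mcg/mL = 436.5309 mL/hr
Volume infused so far = 436.5309 mL/hr × 0.8 hr = 349.2248 mL
Volume remaining = 706 − 349.2248 = 356.7752 mL
New rate:
Dose = 4.4 mcg/kg/min × 97.9 kg = 430.76 mcg/min
430.76 mcg/min × 60 min/hr = 25845.6 mcg/hr
Rate = 25845.6 mcg/hr ÷ 107.6487 mcg/mL = 240.092 mL/hr
Time remaining = 356.7752 mL ÷ 240.092 mL/hr = 1.485994 hr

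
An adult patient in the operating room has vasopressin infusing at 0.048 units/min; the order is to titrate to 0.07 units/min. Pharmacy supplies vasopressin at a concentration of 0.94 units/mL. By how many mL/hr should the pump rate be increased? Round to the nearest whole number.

1 mL/hr

At the current dose:
0.048 units/min × 60 min/hr = 2.88 units/hr
Rate = 2.88 units/hr ÷ 0.94 units/mL = 3.06383 mL/hr
At the new dose:
0.07 units/min × 60 min/hr = 4.2 units/hr
Rate = 4.2 units/hr ÷ 0.94 units/mL = 4.468085 mL/hr
Change = 4.468085 − 3.06383 = 1.404255 mL/hr → 1.404255 mL/hr increase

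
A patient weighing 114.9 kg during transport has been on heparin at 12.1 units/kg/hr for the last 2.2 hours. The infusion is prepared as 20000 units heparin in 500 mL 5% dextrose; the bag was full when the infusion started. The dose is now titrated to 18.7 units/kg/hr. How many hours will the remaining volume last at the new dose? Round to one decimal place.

Initial rate:
Dose = 12.1 units/kg/hr × 114.9 kg = 1390.29 units/hr
Concentration = 20000 units ÷ 500 mL = 40 units/mL
Rate = 1390.29 units/hr ÷ 40 units/mL = 34.75725 mL/hr
Volume infused so far = 34.75725 mL/hr × 2.2 hr = 76.46595 mL
Volume remaining = 500 − 76.46595 = 423.534 mL
New rate:
Dose = 18.7 units/kg/hr × 114.9 kg = 2148.63 units/hr
Rate = 2148.63 units/hr ÷ 40 units/mL = 53.71575 mL/hr
Time remaining = 423.534 mL ÷ 53.71575 mL/hr = 7.884727 hr

7.9 hours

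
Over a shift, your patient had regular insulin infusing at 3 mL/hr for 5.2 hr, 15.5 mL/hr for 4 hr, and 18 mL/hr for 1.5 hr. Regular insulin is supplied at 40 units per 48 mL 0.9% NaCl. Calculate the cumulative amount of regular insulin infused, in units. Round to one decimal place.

87.2 units

Concentration = 40 units ÷ 48 mL = 0.8333333 units/mL
Stage 1: 3 mL/hr × 5.2 hr = 15.6 mL → 15.6 mL × 0.8333333 units/mL = 13 units
Stage 2: 15.5 mL/hr × 4 hr = 62 mL → 62 mL × 0.8333333 units/mL = 51.66667 units
Stage 3: 18 mL/hr × 1.5 hr = 27 mL → 27 mL × 0.8333333 units/mL = 22.5 units
Total = 13 + 51.66667 + 22.5 = 87.16667 units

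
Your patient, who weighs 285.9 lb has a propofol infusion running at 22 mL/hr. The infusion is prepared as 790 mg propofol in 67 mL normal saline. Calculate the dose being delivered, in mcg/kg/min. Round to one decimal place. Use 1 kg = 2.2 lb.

Weight = 285.9 lb ÷ 2.2 lb/kg = 129.9545 kg
Concentration = 790 mg ÷ 67 mL = 11.79104 mg/mL = 11791.04 mcg/mL
Drug rate = 22 mL/hr × 11791.04 mcg/mL = 259403 mcg/hr
259403 mcg/hr ÷ 60 min/hr = 4323.383 mcg/min
4323.383 mcg/min ÷ 129.9545 kg = 33.26843 mcg/kg/min

33.3 mcg/kg/min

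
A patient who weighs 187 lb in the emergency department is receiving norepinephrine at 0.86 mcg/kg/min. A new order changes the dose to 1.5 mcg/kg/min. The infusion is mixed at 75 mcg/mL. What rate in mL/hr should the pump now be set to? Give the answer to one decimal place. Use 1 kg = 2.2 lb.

Weight = 187 lb ÷ 2.2 lb/kg = 85 kg
Dose = 1.5 mcg/kg/min × 85 kg = 127.5 mcg/min
127.5 mcg/min × 60 min/hr = 7650 mcg/hr
Rate = 7650 mcg/hr ÷ 75 mcg/mL = 102 mL/hr

102.0 mL/hr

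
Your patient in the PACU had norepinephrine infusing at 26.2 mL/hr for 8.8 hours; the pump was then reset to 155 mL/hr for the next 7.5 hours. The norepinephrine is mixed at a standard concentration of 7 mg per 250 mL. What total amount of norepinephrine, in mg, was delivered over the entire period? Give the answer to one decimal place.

39.0 mg

Concentration = 7 mg ÷ 250 mL = 0.028 mg/mL
Stage 1: 26.2 mL/hr × 8.8 hr = 230.56 mL → 230.56 mL × 0.028 mg/mL = 6.45568 mg
Stage 2: 155 mL/hr × 7.5 hr = 1162.5 mL → 1162.5 mL × 0.028 mg/mL = 32.55 mg
Total = 6.45568 + 32.55 = 39.00568 mg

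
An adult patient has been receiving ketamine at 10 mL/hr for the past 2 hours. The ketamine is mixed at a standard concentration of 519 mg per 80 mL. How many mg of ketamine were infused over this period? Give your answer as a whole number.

Concentration = 519 mg ÷ 80 mL = 6.4875 mg/mL
Drug rate = 10 mL/hr × 6.4875 mg/mL = 64.875 mg/hr
Total = 64.875 mg/hr × 2 hr = 129.75 mg

130 mg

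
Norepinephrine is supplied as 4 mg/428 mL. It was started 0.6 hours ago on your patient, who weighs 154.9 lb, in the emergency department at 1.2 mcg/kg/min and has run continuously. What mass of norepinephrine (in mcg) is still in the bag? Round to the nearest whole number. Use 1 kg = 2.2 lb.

Weight = 154.9 lb ÷ 2.2 lb/kg = 70.40909 kg
Dose = 1.2 mcg/kg/min × 70.40909 kg = 84.49091 mcg/min
84.49091 mcg/min × 60 min/hr = 5069.455 mcg/hr
Concentration = 4 mg ÷ 428 mL = 0.009345794 mg/mL = 9.345794 mcg/mL
Rate = 5069.455 mcg/hr ÷ 9.345794 mcg/mL = 542.4316 mL/hr
Volume infused = 542.4316 mL/hr × 0.6 hr = 325.459 mL
Volume remaining = 428 − 325.459 = 102.541 mL
Drug remaining = 102.541 mL × 9.345794 mcg/mL = 958.3273 mcg

958 mcg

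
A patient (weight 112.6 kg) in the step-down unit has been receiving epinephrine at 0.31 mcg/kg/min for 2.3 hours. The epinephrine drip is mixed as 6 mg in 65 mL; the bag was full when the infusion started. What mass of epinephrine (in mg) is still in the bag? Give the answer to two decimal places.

1.18 mg

Dose = 0.31 mcg/kg/min × 112.6 kg = 34.906 mcg/min
34.906 mcg/min × 60 min/hr = 2094.36 mcg/hr
Concentration = 6 mg ÷ 65 mL = 0.09230769 mg/mL = 92.30769 mcg/mL
Rate = 2094.36 mcg/hr ÷ 92.30769 mcg/mL = 22.6889 mL/hr
Volume infused = 22.6889 mL/hr × 2.3 hr = 52.18447 mL
Volume remaining = 65 − 52.18447 = 12.81553 mL
Drug remaining = 12.81553 mL × 92.30769 mcg/mL = 1182.972 mcg = 1.182972 mg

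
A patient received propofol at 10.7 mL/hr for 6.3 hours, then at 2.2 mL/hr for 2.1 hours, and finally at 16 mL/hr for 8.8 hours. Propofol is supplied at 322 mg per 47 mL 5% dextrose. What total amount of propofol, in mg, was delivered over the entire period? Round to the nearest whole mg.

Concentration = 322 mg ÷ 47 mL = 6.851064 mg/mL
Stage 1: 10.7 mL/hr × 6.3 hr = 67.41 mL → 67.41 mL × 6.851064 mg/mL = 461.8302 mg
Stage 2: 2.2 mL/hr × 2.1 hr = 4.62 mL → 4.62 mL × 6.851064 mg/mL = 31.65191 mg
Stage 3: 16 mL/hr × 8.8 hr = 140.8 mL → 140.8 mL × 6.851064 mg/mL = 964.6298 mg
Total = 461.8302 + 31.65191 + 964.6298 = 1458.112 mg

1458 mg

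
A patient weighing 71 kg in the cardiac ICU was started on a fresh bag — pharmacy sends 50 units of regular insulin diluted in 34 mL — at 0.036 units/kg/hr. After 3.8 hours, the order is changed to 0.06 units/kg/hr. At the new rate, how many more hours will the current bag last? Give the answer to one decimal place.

Initial rate:
Dose = 0.036 units/kg/hr × 71 kg = 2.556 units/hr
Concentration = 50 units ÷ 34 mL = 1.470588 units/mL
Rate = 2.556 units/hr ÷ 1.470588 units/mL = 1.73808 mL/hr
Volume infused so far = 1.73808 mL/hr × 3.8 hr = 6.604704 mL
Volume remaining = 34 − 6.604704 = 27.3953 mL
New rate:
Dose = 0.06 units/kg/hr × 71 kg = 4.26 units/hr
Rate = 4.26 units/hr ÷ 1.470588 units/mL = 2.8968 mL/hr
Time remaining = 27.3953 mL ÷ 2.8968 mL/hr = 9.457089 hr

9.5 hours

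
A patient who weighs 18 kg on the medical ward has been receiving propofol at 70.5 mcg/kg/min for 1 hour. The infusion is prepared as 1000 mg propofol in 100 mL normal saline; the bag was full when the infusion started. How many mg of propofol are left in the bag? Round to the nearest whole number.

924 mg

Dose = 70.5 mcg/kg/min × 18 kg = 1269 mcg/min
1269 mcg/min × 60 min/hr = 76140 mcg/hr
Concentration = 1000 mg ÷ 100 mL = 10 mg/mL = 10000 mcg/mL
Rate = 76140 mcg/hr ÷ 10000 mcg/mL = 7.614 mL/hr
Volume infused = 7.614 mL/hr × 1 hr = 7.614 mL
Volume remaining = 100 − 7.614 = 92.386 mL
Drug remaining = 92.386 mL × 10000 mcg/mL = 923860 mcg = 923.86 mg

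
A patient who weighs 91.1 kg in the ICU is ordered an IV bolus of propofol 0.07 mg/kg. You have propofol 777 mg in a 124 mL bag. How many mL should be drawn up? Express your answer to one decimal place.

Dose = 0.07 mg/kg × 91.1 kg = 6.377 mg
Concentration = 777 mg ÷ 124 mL = 6.266129 mg/mL
Volume = 6.377 mg ÷ 6.266129 mg/mL = 1.017694 mL

1.0 mL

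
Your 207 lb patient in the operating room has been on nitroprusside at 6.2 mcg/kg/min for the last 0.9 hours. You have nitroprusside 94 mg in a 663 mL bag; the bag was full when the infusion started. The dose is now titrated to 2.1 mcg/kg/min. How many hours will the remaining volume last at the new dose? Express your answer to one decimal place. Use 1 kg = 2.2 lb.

5.3 hours

Initial rate:
Weight = 207 lb ÷ 2.2 lb/kg = 94.09091 kg
Dose = 6.2 mcg/kg/min × 94.09091 kg = 583.3636 mcg/min
583.3636 mcg/min × 60 min/hr = 35001.82 mcg/hr
Concentration = 94 mg ÷ 663 mL = 0.1417798 mg/mL = 141.7798 mcg/mL
Rate = 35001.82 mcg/hr ÷ 141.7798 mcg/mL = 246.8745 mL/hr
Volume infused so far = 246.8745 mL/hr × 0.9 hr = 222.1871 mL
Volume remaining = 663 − 222.1871 = 440.8129 mL
New rate:
Dose = 2.1 mcg/kg/min × 94.09091 kg = 197.5909 mcg/min
197.5909 mcg/min × 60 min/hr = 11855.45 mcg/hr
Rate = 11855.45 mcg/hr ÷ 141.7798 mcg/mL = 83.61879 mL/hr
Time remaining = 440.8129 mL ÷ 83.61879 mL/hr = 5.271697 hr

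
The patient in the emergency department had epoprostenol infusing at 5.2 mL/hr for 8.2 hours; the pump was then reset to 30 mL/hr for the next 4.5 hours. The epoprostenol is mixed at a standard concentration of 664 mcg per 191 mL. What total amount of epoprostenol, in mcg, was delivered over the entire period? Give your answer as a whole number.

Concentration = 664 mcg ÷ 191 mL = 3.47644 mcg/mL
Stage 1: 5.2 mL/hr × 8.2 hr = 42.64 mL → 42.64 mL × 3.47644 mcg/mL = 148.2354 mcg
Stage 2: 30 mL/hr × 4.5 hr = 135 mL → 135 mL × 3.47644 mcg/mL = 469.3194 mcg
Total = 148.2354 + 469.3194 = 617.5548 mcg

618 mcg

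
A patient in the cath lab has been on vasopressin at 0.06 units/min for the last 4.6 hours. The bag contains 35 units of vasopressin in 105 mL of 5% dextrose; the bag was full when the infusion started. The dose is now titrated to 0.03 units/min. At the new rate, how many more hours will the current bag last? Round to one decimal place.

10.2 hours

Initial rate:
0.06 units/min × 60 min/hr = 3.6 units/hr
Concentration = 35 units ÷ 105 mL = 0.3333333 units/mL
Rate = 3.6 units/hr ÷ 0.3333333 units/mL = 10.8 mL/hr
Volume infused so far = 10.8 mL/hr × 4.6 hr = 49.68 mL
Volume remaining = 105 − 49.68 = 55.32 mL
New rate:
0.03 units/min × 60 min/hr = 1.8 units/hr
Rate = 1.8 units/hr ÷ 0.3333333 units/mL = 5.4 mL/hr
Time remaining = 55.32 mL ÷ 5.4 mL/hr = 10.24444 hr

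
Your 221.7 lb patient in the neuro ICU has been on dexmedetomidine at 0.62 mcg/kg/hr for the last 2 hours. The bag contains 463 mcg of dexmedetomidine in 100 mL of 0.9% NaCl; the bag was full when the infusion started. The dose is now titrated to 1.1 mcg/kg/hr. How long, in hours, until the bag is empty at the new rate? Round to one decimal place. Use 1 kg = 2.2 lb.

3.0 hours

Initial rate:
Weight = 221.7 lb ÷ 2.2 lb/kg = 100.7727 kg
Dose = 0.62 mcg/kg/hr × 100.7727 kg = 62.47909 mcg/hr
Concentration = 463 mcg ÷ 100 mL = 4.63 mcg/mL
Rate = 62.47909 mcg/hr ÷ 4.63 mcg/mL = 13.4944 mL/hr
Volume infused so far = 13.4944 mL/hr × 2 hr = 26.98881 mL
Volume remaining = 100 − 26.98881 = 73.01119 mL
New rate:
Dose = 1.1 mcg/kg/hr × 100.7727 kg = 110.85 mcg/hr
Rate = 110.85 mcg/hr ÷ 4.63 mcg/mL = 23.94168 mL/hr
Time remaining = 73.01119 mL ÷ 23.94168 mL/hr = 3.049543 hr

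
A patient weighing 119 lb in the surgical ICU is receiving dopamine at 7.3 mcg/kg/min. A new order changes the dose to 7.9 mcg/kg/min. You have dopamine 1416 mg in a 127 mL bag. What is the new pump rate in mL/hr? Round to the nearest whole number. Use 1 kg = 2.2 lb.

2 mL/hr

Weight = 119 lb ÷ 2.2 lb/kg = 54.09091 kg
Dose = 7.9 mcg/kg/min × 54.09091 kg = 427.3182 mcg/min
427.3182 mcg/min × 60 min/hr = 25639.09 mcg/hr
Concentration = 1416 mg ÷ 127 mL = 11.14961 mg/mL = 11149.61 mcg/mL
Rate = 25639.09 mcg/hr ÷ 11149.61 mcg/mL = 2.299551 mL/hr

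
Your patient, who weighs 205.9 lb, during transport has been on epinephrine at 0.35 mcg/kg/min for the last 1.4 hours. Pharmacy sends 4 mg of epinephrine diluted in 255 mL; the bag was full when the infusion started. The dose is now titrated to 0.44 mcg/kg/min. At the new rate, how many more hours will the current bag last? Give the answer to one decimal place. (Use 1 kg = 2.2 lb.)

Initial rate:
Weight = 205.9 lb ÷ 2.2 lb/kg = 93.59091 kg
Dose = 0.35 mcg/kg/min × 93.59091 kg = 32.75682 mcg/min
32.75682 mcg/min × 60 min/hr = 1965.409 mcg/hr
Concentration = 4 mg ÷ 255 mL = 0.01568627 mg/mL = 15.68627 mcg/mL
Rate = 1965.409 mcg/hr ÷ 15.68627 mcg/mL = 125.2948 mL/hr
Volume infused so far = 125.2948 mL/hr × 1.4 hr = 175.4128 mL
Volume remaining = 255 − 175.4128 = 79.58724 mL
New rate:
Dose = 0.44 mcg/kg/min × 93.59091 kg = 41.18 mcg/min
41.18 mcg/min × 60 min/hr = 2470.8 mcg/hr
Rate = 2470.8 mcg/hr ÷ 15.68627 mcg/mL = 157.5135 mL/hr
Time remaining = 79.58724 mL ÷ 157.5135 mL/hr = 0.5052725 hr

0.5 hours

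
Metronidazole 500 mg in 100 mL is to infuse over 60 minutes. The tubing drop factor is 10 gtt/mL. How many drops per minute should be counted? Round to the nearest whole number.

17 gtt/min

100 mL ÷ (60 min) = 1.666667 mL/min
1.666667 mL/min × 10 gtt/mL = 16.66667 gtt/min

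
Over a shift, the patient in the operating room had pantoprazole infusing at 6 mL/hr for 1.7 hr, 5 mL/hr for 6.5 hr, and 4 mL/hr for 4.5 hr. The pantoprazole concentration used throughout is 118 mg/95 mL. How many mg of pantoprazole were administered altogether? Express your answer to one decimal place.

Concentration = 118 mg ÷ 95 mL = 1.242105 mg/mL
Stage 1: 6 mL/hr × 1.7 hr = 10.2 mL → 10.2 mL × 1.242105 mg/mL = 12.66947 mg
Stage 2: 5 mL/hr × 6.5 hr = 32.5 mL → 32.5 mL × 1.242105 mg/mL = 40.36842 mg
Stage 3: 4 mL/hr × 4.5 hr = 18 mL → 18 mL × 1.242105 mg/mL = 22.35789 mg
Total = 12.66947 + 40.36842 + 22.35789 = 75.39579 mg

75.4 mg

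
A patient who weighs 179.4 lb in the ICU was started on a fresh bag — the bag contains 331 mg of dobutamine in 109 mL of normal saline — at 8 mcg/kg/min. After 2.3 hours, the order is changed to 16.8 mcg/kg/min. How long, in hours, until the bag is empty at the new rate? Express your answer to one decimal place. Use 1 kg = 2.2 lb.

2.9 hours

Initial rate:
Weight = 179.4 lb ÷ 2.2 lb/kg = 81.54545 kg
Dose = 8 mcg/kg/min × 81.54545 kg = 652.3636 mcg/min
652.3636 mcg/min × 60 min/hr = 39141.82 mcg/hr
Concentration = 331 mg ÷ 109 mL = 3.036697 mg/mL = 3036.697 mcg/mL
Rate = 39141.82 mcg/hr ÷ 3036.697 mcg/mL = 12.8896 mL/hr
Volume infused so far = 12.8896 mL/hr × 2.3 hr = 29.64608 mL
Volume remaining = 109 − 29.64608 = 79.35392 mL
New rate:
Dose = 16.8 mcg/kg/min × 81.54545 kg = 1369.964 mcg/min
1369.964 mcg/min × 60 min/hr = 82197.82 mcg/hr
Rate = 82197.82 mcg/hr ÷ 3036.697 mcg/mL = 27.06816 mL/hr
Time remaining = 79.35392 mL ÷ 27.06816 mL/hr = 2.931633 hr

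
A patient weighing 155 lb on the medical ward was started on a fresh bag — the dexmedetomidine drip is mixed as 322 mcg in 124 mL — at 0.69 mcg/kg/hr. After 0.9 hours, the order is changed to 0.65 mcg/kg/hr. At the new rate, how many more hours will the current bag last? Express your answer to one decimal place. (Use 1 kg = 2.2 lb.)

6.1 hours

Initial rate:
Weight = 155 lb ÷ 2.2 lb/kg = 70.45455 kg
Dose = 0.69 mcg/kg/hr × 70.45455 kg = 48.61364 mcg/hr
Concentration = 322 mcg ÷ 124 mL = 2.596774 mcg/mL
Rate = 48.61364 mcg/hr ÷ 2.596774 mcg/mL = 18.72078 mL/hr
Volume infused so far = 18.72078 mL/hr × 0.9 hr = 16.8487 mL
Volume remaining = 124 − 16.8487 = 107.1513 mL
New rate:
Dose = 0.65 mcg/kg/hr × 70.45455 kg = 45.79545 mcg/hr
Rate = 45.79545 mcg/hr ÷ 2.596774 mcg/mL = 17.63552 mL/hr
Time remaining = 107.1513 mL ÷ 17.63552 mL/hr = 6.075881 hr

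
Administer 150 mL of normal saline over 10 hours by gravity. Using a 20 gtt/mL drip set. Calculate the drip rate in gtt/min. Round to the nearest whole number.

150 mL ÷ (10 hr × 60 = 600 min) = 0.25 mL/min
0.25 mL/min × 20 gtt/mL = 5 gtt/min

5 gtt/min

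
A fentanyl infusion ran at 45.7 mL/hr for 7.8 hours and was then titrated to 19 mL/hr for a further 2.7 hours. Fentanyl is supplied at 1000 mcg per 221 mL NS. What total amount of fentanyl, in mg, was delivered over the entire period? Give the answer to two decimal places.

Concentration = 1000 mcg ÷ 221 mL = 4.524887 mcg/mL
Stage 1: 45.7 mL/hr × 7.8 hr = 356.46 mL → 356.46 mL × 4.524887 mcg/mL = 1612.941 mcg
Stage 2: 19 mL/hr × 2.7 hr = 51.3 mL → 51.3 mL × 4.524887 mcg/mL = 232.1267 mcg
Total = 1612.941 + 232.1267 = 1845.068 mcg = 1.845068 mg

1.85 mg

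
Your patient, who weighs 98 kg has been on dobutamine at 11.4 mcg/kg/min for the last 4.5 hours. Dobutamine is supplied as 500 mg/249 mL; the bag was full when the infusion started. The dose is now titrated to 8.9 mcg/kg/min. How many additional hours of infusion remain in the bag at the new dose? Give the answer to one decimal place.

3.8 hours

Initial rate:
Dose = 11.4 mcg/kg/min × 98 kg = 1117.2 mcg/min
1117.2 mcg/min × 60 min/hr = 67032 mcg/hr
Concentration = 500 mg ÷ 249 mL = 2.008032 mg/mL = 2008.032 mcg/mL
Rate = 67032 mcg/hr ÷ 2008.032 mcg/mL = 33.38194 mL/hr
Volume infused so far = 33.38194 mL/hr × 4.5 hr = 150.2187 mL
Volume remaining = 249 − 150.2187 = 98.78129 mL
New rate:
Dose = 8.9 mcg/kg/min × 98 kg = 872.2 mcg/min
872.2 mcg/min × 60 min/hr = 52332 mcg/hr
Rate = 52332 mcg/hr ÷ 2008.032 mcg/mL = 26.06134 mL/hr
Time remaining = 98.78129 mL ÷ 26.06134 mL/hr = 3.790339 hr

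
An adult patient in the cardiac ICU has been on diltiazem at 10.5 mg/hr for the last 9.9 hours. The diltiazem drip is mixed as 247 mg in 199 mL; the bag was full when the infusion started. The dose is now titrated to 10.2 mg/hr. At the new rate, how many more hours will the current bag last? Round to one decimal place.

Initial rate:
Concentration = 247 mg ÷ 199 mL = 1.241206 mg/mL
Rate = 10.5 mg/hr ÷ 1.241206 mg/mL = 8.459514 mL/hr
Volume infused so far = 8.459514 mL/hr × 9.9 hr = 83.74919 mL
Volume remaining = 199 − 83.74919 = 115.2508 mL
New rate:
Rate = 10.2 mg/hr ÷ 1.241206 mg/mL = 8.217814 mL/hr
Time remaining = 115.2508 mL ÷ 8.217814 mL/hr = 14.02451 hr

14.0 hours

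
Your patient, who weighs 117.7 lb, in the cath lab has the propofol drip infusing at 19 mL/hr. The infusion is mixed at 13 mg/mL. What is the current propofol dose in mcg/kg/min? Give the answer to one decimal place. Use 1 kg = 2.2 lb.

Weight = 117.7 lb ÷ 2.2 lb/kg = 53.5 kg
Concentration = 13 mg/mL = 13000 mcg/mL
Drug rate = 19 mL/hr × 13000 mcg/mL = 247000 mcg/hr
247000 mcg/hr ÷ 60 min/hr = 4116.667 mcg/min
4116.667 mcg/min ÷ 53.5 kg = 76.94704 mcg/kg/min

76.9 mcg/kg/min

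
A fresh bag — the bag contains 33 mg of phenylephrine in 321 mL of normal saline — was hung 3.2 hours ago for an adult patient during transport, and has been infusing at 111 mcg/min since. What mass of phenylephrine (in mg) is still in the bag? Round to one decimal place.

11.7 mg

111 mcg/min × 60 min/hr = 6660 mcg/hr
Concentration = 33 mg ÷ 321 mL = 0.1028037 mg/mL = 102.8037 mcg/mL
Rate = 6660 mcg/hr ÷ 102.8037 mcg/mL = 64.78364 mL/hr
Volume infused = 64.78364 mL/hr × 3.2 hr = 207.3076 mL
Volume remaining = 321 − 207.3076 = 113.6924 mL
Drug remaining = 113.6924 mL × 102.8037 mcg/mL = 11688 mcg = 11.688 mg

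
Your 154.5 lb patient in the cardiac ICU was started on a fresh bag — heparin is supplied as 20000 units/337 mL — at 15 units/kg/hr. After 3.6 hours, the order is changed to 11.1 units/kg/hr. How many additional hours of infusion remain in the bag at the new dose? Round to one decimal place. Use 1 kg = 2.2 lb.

Initial rate:
Weight = 154.5 lb ÷ 2.2 lb/kg = 70.22727 kg
Dose = 15 units/kg/hr × 70.22727 kg = 1053.409 units/hr
Concentration = 20000 units ÷ 337 mL = 59.34718 units/mL
Rate = 1053.409 units/hr ÷ 59.34718 units/mL = 17.74994 mL/hr
Volume infused so far = 17.74994 mL/hr × 3.6 hr = 63.8998 mL
Volume remaining = 337 − 63.8998 = 273.1002 mL
New rate:
Dose = 11.1 units/kg/hr × 70.22727 kg = 779.5227 units/hr
Rate = 779.5227 units/hr ÷ 59.34718 units/mL = 13.13496 mL/hr
Time remaining = 273.1002 mL ÷ 13.13496 mL/hr = 20.79186 hr

20.8 hours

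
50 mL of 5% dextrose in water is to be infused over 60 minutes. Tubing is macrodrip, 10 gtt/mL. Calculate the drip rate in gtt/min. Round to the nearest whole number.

8 gtt/min

50 mL ÷ (60 min) = 0.8333333 mL/min
0.8333333 mL/min × 10 gtt/mL = 8.333333 gtt/min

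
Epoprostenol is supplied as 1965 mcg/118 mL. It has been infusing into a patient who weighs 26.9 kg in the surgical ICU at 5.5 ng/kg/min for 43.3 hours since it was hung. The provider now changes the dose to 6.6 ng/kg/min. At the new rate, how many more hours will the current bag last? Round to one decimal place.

Initial rate:
Dose = 5.5 ng/kg/min × 26.9 kg = 147.95 ng/min
147.95 ng/min × 60 min/hr = 8877 ng/hr
Concentration = 1965 mcg ÷ 118 mL = 16.65254 mcg/mL = 16652.54 ng/mL
Rate = 8877 ng/hr ÷ 16652.54 ng/mL = 0.5330718 mL/hr
Volume infused so far = 0.5330718 mL/hr × 43.3 hr = 23.08201 mL
Volume remaining = 118 − 23.08201 = 94.91799 mL
New rate:
Dose = 6.6 ng/kg/min × 26.9 kg = 177.54 ng/min
177.54 ng/min × 60 min/hr = 10652.4 ng/hr
Rate = 10652.4 ng/hr ÷ 16652.54 ng/mL = 0.6396861 mL/hr
Time remaining = 94.91799 mL ÷ 0.6396861 mL/hr = 148.3821 hr

148.4 hours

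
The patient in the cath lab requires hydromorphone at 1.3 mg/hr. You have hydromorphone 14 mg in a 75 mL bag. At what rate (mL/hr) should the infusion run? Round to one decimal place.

7.0 mL/hr

Concentration = 14 mg ÷ 75 mL = 0.1866667 mg/mL
Rate = 1.3 mg/hr ÷ 0.1866667 mg/mL = 6.964286 mL/hr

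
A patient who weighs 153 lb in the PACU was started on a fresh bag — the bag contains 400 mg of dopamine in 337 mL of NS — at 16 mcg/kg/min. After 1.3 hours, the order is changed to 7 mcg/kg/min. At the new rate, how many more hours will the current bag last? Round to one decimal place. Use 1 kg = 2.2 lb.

10.7 hours

Initial rate:
Weight = 153 lb ÷ 2.2 lb/kg = 69.54545 kg
Dose = 16 mcg/kg/min × 69.54545 kg = 1112.727 mcg/min
1112.727 mcg/min × 60 min/hr = 66763.64 mcg/hr
Concentration = 400 mg ÷ 337 mL = 1.186944 mg/mL = 1186.944 mcg/mL
Rate = 66763.64 mcg/hr ÷ 1186.944 mcg/mL = 56.24836 mL/hr
Volume infused so far = 56.24836 mL/hr × 1.3 hr = 73.12287 mL
Volume remaining = 337 − 73.12287 = 263.8771 mL
New rate:
Dose = 7 mcg/kg/min × 69.54545 kg = 486.8182 mcg/min
486.8182 mcg/min × 60 min/hr = 29209.09 mcg/hr
Rate = 29209.09 mcg/hr ÷ 1186.944 mcg/mL = 24.60866 mL/hr
Time remaining = 263.8771 mL ÷ 24.60866 mL/hr = 10.72294 hr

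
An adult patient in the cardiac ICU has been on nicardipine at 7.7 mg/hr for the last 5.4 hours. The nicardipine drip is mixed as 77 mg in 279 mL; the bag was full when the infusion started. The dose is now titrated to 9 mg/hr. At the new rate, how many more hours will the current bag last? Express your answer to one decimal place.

3.9 hours

Initial rate:
Concentration = 77 mg ÷ 279 mL = 0.2759857 mg/mL
Rate = 7.7 mg/hr ÷ 0.2759857 mg/mL = 27.9 mL/hr
Volume infused so far = 27.9 mL/hr × 5.4 hr = 150.66 mL
Volume remaining = 279 − 150.66 = 128.34 mL
New rate:
Rate = 9 mg/hr ÷ 0.2759857 mg/mL = 32.61039 mL/hr
Time remaining = 128.34 mL ÷ 32.61039 mL/hr = 3.935556 hr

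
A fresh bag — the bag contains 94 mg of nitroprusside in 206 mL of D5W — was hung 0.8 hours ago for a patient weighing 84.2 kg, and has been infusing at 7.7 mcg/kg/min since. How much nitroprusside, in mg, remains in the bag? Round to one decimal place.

62.9 mg

Dose = 7.7 mcg/kg/min × 84.2 kg = 648.34 mcg/min
648.34 mcg/min × 60 min/hr = 38900.4 mcg/hr
Concentration = 94 mg ÷ 206 mL = 0.4563107 mg/mL = 456.3107 mcg/mL
Rate = 38900.4 mcg/hr ÷ 456.3107 mcg/mL = 85.24981 mL/hr
Volume infused = 85.24981 mL/hr × 0.8 hr = 68.19985 mL
Volume remaining = 206 − 68.19985 = 137.8001 mL
Drug remaining = 137.8001 mL × 456.3107 mcg/mL = 62879.68 mcg = 62.87968 mg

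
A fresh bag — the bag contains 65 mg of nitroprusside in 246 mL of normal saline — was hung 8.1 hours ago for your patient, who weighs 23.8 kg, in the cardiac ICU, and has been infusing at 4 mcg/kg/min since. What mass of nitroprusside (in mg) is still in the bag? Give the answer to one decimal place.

Dose = 4 mcg/kg/min × 23.8 kg = 95.2 mcg/min
95.2 mcg/min × 60 min/hr = 5712 mcg/hr
Concentration = 65 mg ÷ 246 mL = 0.2642276 mg/mL = 264.2276 mcg/mL
Rate = 5712 mcg/hr ÷ 264.2276 mcg/mL = 21.61772 mL/hr
Volume infused = 21.61772 mL/hr × 8.1 hr = 175.1036 mL
Volume remaining = 246 − 175.1036 = 70.89644 mL
Drug remaining = 70.89644 mL × 264.2276 mcg/mL = 18732.8 mcg = 18.7328 mg

18.7 mg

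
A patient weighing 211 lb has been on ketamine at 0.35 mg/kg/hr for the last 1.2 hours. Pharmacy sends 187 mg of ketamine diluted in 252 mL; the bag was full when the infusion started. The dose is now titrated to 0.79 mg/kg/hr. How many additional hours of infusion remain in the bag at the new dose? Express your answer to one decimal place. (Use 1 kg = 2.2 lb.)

Initial rate:
Weight = 211 lb ÷ 2.2 lb/kg = 95.90909 kg
Dose = 0.35 mg/kg/hr × 95.90909 kg = 33.56818 mg/hr
Concentration = 187 mg ÷ 252 mL = 0.7420635 mg/mL
Rate = 33.56818 mg/hr ÷ 0.7420635 mg/mL = 45.23627 mL/hr
Volume infused so far = 45.23627 mL/hr × 1.2 hr = 54.28352 mL
Volume remaining = 252 − 54.28352 = 197.7165 mL
New rate:
Dose = 0.79 mg/kg/hr × 95.90909 kg = 75.76818 mg/hr
Rate = 75.76818 mg/hr ÷ 0.7420635 mg/mL = 102.1047 mL/hr
Time remaining = 197.7165 mL ÷ 102.1047 mL/hr = 1.936409 hr

1.9 hours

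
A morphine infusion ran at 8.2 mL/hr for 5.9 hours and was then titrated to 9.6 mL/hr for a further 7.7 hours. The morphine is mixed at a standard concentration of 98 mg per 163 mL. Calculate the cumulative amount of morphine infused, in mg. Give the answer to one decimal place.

Concentration = 98 mg ÷ 163 mL = 0.601227 mg/mL
Stage 1: 8.2 mL/hr × 5.9 hr = 48.38 mL → 48.38 mL × 0.601227 mg/mL = 29.08736 mg
Stage 2: 9.6 mL/hr × 7.7 hr = 73.92 mL → 73.92 mL × 0.601227 mg/mL = 44.4427 mg
Total = 29.08736 + 44.4427 = 73.53006 mg

73.5 mg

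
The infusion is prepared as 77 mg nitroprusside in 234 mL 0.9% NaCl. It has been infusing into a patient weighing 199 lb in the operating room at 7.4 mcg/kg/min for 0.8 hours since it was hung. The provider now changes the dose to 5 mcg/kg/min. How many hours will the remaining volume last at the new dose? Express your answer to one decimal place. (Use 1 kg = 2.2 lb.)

1.7 hours

Initial rate:
Weight = 199 lb ÷ 2.2 lb/kg = 90.45455 kg
Dose = 7.4 mcg/kg/min × 90.45455 kg = 669.3636 mcg/min
669.3636 mcg/min × 60 min/hr = 40161.82 mcg/hr
Concentration = 77 mg ÷ 234 mL = 0.3290598 mg/mL = 329.0598 mcg/mL
Rate = 40161.82 mcg/hr ÷ 329.0598 mcg/mL = 122.0502 mL/hr
Volume infused so far = 122.0502 mL/hr × 0.8 hr = 97.64016 mL
Volume remaining = 234 − 97.64016 = 136.3598 mL
New rate:
Dose = 5 mcg/kg/min × 90.45455 kg = 452.2727 mcg/min
452.2727 mcg/min × 60 min/hr = 27136.36 mcg/hr
Rate = 27136.36 mcg/hr ÷ 329.0598 mcg/mL = 82.46635 mL/hr
Time remaining = 136.3598 mL ÷ 82.46635 mL/hr = 1.653521 hr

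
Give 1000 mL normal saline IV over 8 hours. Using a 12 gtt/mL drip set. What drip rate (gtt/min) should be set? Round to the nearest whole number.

25 gtt/min

1000 mL ÷ (8 hr × 60 = 480 min) = 2.083333 mL/min
2.083333 mL/min × 12 gtt/mL = 25 gtt/min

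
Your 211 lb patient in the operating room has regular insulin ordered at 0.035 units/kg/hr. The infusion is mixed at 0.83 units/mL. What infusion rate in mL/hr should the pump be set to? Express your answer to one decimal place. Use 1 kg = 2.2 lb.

4.0 mL/hr

Weight = 211 lb ÷ 2.2 lb/kg = 95.90909 kg
Dose = 0.035 units/kg/hr × 95.90909 kg = 3.356818 units/hr
Rate = 3.356818 units/hr ÷ 0.83 units/mL = 4.044359 mL/hr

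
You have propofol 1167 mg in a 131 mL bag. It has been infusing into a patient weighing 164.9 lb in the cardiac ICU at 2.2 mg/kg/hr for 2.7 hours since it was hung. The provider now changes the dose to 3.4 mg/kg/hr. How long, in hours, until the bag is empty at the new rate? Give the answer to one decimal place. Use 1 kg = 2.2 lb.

Initial rate:
Weight = 164.9 lb ÷ 2.2 lb/kg = 74.95455 kg
Dose = 2.2 mg/kg/hr × 74.95455 kg = 164.9 mg/hr
Concentration = 1167 mg ÷ 131 mL = 8.908397 mg/mL
Rate = 164.9 mg/hr ÷ 8.908397 mg/mL = 18.51063 mL/hr
Volume infused so far = 18.51063 mL/hr × 2.7 hr = 49.97869 mL
Volume remaining = 131 − 49.97869 = 81.02131 mL
New rate:
Dose = 3.4 mg/kg/hr × 74.95455 kg = 254.8455 mg/hr
Rate = 254.8455 mg/hr ÷ 8.908397 mg/mL = 28.60733 mL/hr
Time remaining = 81.02131 mL ÷ 28.60733 mL/hr = 2.832187 hr

2.8 hours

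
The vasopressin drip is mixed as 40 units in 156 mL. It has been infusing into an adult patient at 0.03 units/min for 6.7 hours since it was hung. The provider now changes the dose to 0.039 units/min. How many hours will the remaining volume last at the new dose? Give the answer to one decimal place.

11.9 hours

Initial rate:
0.03 units/min × 60 min/hr = 1.8 units/hr
Concentration = 40 units ÷ 156 mL = 0.2564103 units/mL
Rate = 1.8 units/hr ÷ 0.2564103 units/mL = 7.02 mL/hr
Volume infused so far = 7.02 mL/hr × 6.7 hr = 47.034 mL
Volume remaining = 156 − 47.034 = 108.966 mL
New rate:
0.039 units/min × 60 min/hr = 2.34 units/hr
Rate = 2.34 units/hr ÷ 0.2564103 units/mL = 9.126 mL/hr
Time remaining = 108.966 mL ÷ 9.126 mL/hr = 11.94017 hr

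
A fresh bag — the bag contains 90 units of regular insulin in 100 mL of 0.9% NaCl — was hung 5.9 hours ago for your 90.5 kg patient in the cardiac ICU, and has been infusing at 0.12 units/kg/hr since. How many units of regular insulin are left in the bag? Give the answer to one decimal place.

25.9 units

Dose = 0.12 units/kg/hr × 90.5 kg = 10.86 units/hr
Concentration = 90 units ÷ 100 mL = 0.9 units/mL
Rate = 10.86 units/hr ÷ 0.9 units/mL = 12.06667 mL/hr
Volume infused = 12.06667 mL/hr × 5.9 hr = 71.19333 mL
Volume remaining = 100 − 71.19333 = 28.80667 mL
Drug remaining = 28.80667 mL × 0.9 units/mL = 25.926 units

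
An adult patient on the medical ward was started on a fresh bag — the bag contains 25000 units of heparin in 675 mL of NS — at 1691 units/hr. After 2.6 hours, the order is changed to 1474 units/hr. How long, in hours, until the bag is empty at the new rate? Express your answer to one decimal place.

14.0 hours

Initial rate:
Concentration = 25000 units ÷ 675 mL = 37.03704 units/mL
Rate = 1691 units/hr ÷ 37.03704 units/mL = 45.657 mL/hr
Volume infused so far = 45.657 mL/hr × 2.6 hr = 118.7082 mL
Volume remaining = 675 − 118.7082 = 556.2918 mL
New rate:
Rate = 1474 units/hr ÷ 37.03704 units/mL = 39.798 mL/hr
Time remaining = 556.2918 mL ÷ 39.798 mL/hr = 13.97788 hr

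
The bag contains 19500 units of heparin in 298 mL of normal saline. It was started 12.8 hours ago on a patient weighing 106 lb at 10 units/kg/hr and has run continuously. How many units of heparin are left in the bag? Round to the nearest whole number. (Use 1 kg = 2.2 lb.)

Weight = 106 lb ÷ 2.2 lb/kg = 48.18182 kg
Dose = 10 units/kg/hr × 48.18182 kg = 481.8182 units/hr
Concentration = 19500 units ÷ 298 mL = 65.43624 units/mL
Rate = 481.8182 units/hr ÷ 65.43624 units/mL = 7.36317 mL/hr
Volume infused = 7.36317 mL/hr × 12.8 hr = 94.24858 mL
Volume remaining = 298 − 94.24858 = 203.7514 mL
Drug remaining = 203.7514 mL × 65.43624 units/mL = 13332.73 units

13333 units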